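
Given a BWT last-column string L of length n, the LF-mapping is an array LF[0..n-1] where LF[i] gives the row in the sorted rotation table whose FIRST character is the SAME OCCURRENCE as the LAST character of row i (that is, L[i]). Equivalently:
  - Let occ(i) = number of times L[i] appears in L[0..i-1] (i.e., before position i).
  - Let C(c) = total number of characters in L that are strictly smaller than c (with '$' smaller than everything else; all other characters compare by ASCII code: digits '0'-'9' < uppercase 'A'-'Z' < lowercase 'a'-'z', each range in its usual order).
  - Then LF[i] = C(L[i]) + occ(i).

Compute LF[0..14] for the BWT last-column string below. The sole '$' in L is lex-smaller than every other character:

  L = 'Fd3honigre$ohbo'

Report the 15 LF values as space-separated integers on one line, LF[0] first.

Char counts: '$':1, '3':1, 'F':1, 'b':1, 'd':1, 'e':1, 'g':1, 'h':2, 'i':1, 'n':1, 'o':3, 'r':1
C (first-col start): C('$')=0, C('3')=1, C('F')=2, C('b')=3, C('d')=4, C('e')=5, C('g')=6, C('h')=7, C('i')=9, C('n')=10, C('o')=11, C('r')=14
L[0]='F': occ=0, LF[0]=C('F')+0=2+0=2
L[1]='d': occ=0, LF[1]=C('d')+0=4+0=4
L[2]='3': occ=0, LF[2]=C('3')+0=1+0=1
L[3]='h': occ=0, LF[3]=C('h')+0=7+0=7
L[4]='o': occ=0, LF[4]=C('o')+0=11+0=11
L[5]='n': occ=0, LF[5]=C('n')+0=10+0=10
L[6]='i': occ=0, LF[6]=C('i')+0=9+0=9
L[7]='g': occ=0, LF[7]=C('g')+0=6+0=6
L[8]='r': occ=0, LF[8]=C('r')+0=14+0=14
L[9]='e': occ=0, LF[9]=C('e')+0=5+0=5
L[10]='$': occ=0, LF[10]=C('$')+0=0+0=0
L[11]='o': occ=1, LF[11]=C('o')+1=11+1=12
L[12]='h': occ=1, LF[12]=C('h')+1=7+1=8
L[13]='b': occ=0, LF[13]=C('b')+0=3+0=3
L[14]='o': occ=2, LF[14]=C('o')+2=11+2=13

Answer: 2 4 1 7 11 10 9 6 14 5 0 12 8 3 13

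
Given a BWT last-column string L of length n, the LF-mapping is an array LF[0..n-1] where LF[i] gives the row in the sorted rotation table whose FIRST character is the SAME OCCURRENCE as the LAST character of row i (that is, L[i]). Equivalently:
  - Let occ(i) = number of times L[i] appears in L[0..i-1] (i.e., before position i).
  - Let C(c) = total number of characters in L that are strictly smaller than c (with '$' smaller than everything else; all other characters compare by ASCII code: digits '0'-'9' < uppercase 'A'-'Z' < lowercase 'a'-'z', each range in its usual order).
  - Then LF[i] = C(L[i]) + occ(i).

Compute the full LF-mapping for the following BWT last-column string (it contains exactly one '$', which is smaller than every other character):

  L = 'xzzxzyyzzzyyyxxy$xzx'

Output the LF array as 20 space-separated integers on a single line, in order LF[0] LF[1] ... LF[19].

Char counts: '$':1, 'x':6, 'y':6, 'z':7
C (first-col start): C('$')=0, C('x')=1, C('y')=7, C('z')=13
L[0]='x': occ=0, LF[0]=C('x')+0=1+0=1
L[1]='z': occ=0, LF[1]=C('z')+0=13+0=13
L[2]='z': occ=1, LF[2]=C('z')+1=13+1=14
L[3]='x': occ=1, LF[3]=C('x')+1=1+1=2
L[4]='z': occ=2, LF[4]=C('z')+2=13+2=15
L[5]='y': occ=0, LF[5]=C('y')+0=7+0=7
L[6]='y': occ=1, LF[6]=C('y')+1=7+1=8
L[7]='z': occ=3, LF[7]=C('z')+3=13+3=16
L[8]='z': occ=4, LF[8]=C('z')+4=13+4=17
L[9]='z': occ=5, LF[9]=C('z')+5=13+5=18
L[10]='y': occ=2, LF[10]=C('y')+2=7+2=9
L[11]='y': occ=3, LF[11]=C('y')+3=7+3=10
L[12]='y': occ=4, LF[12]=C('y')+4=7+4=11
L[13]='x': occ=2, LF[13]=C('x')+2=1+2=3
L[14]='x': occ=3, LF[14]=C('x')+3=1+3=4
L[15]='y': occ=5, LF[15]=C('y')+5=7+5=12
L[16]='$': occ=0, LF[16]=C('$')+0=0+0=0
L[17]='x': occ=4, LF[17]=C('x')+4=1+4=5
L[18]='z': occ=6, LF[18]=C('z')+6=13+6=19
L[19]='x': occ=5, LF[19]=C('x')+5=1+5=6

Answer: 1 13 14 2 15 7 8 16 17 18 9 10 11 3 4 12 0 5 19 6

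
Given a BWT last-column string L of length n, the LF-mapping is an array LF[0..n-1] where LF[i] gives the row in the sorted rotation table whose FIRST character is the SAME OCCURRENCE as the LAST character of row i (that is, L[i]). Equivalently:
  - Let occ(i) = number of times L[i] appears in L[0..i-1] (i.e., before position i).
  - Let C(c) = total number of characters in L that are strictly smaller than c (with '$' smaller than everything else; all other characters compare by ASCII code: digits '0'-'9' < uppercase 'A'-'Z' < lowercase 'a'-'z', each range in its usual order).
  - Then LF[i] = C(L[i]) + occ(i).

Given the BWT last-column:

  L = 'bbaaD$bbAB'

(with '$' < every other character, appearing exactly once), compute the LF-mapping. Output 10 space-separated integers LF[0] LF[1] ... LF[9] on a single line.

Char counts: '$':1, 'A':1, 'B':1, 'D':1, 'a':2, 'b':4
C (first-col start): C('$')=0, C('A')=1, C('B')=2, C('D')=3, C('a')=4, C('b')=6
L[0]='b': occ=0, LF[0]=C('b')+0=6+0=6
L[1]='b': occ=1, LF[1]=C('b')+1=6+1=7
L[2]='a': occ=0, LF[2]=C('a')+0=4+0=4
L[3]='a': occ=1, LF[3]=C('a')+1=4+1=5
L[4]='D': occ=0, LF[4]=C('D')+0=3+0=3
L[5]='$': occ=0, LF[5]=C('$')+0=0+0=0
L[6]='b': occ=2, LF[6]=C('b')+2=6+2=8
L[7]='b': occ=3, LF[7]=C('b')+3=6+3=9
L[8]='A': occ=0, LF[8]=C('A')+0=1+0=1
L[9]='B': occ=0, LF[9]=C('B')+0=2+0=2

Answer: 6 7 4 5 3 0 8 9 1 2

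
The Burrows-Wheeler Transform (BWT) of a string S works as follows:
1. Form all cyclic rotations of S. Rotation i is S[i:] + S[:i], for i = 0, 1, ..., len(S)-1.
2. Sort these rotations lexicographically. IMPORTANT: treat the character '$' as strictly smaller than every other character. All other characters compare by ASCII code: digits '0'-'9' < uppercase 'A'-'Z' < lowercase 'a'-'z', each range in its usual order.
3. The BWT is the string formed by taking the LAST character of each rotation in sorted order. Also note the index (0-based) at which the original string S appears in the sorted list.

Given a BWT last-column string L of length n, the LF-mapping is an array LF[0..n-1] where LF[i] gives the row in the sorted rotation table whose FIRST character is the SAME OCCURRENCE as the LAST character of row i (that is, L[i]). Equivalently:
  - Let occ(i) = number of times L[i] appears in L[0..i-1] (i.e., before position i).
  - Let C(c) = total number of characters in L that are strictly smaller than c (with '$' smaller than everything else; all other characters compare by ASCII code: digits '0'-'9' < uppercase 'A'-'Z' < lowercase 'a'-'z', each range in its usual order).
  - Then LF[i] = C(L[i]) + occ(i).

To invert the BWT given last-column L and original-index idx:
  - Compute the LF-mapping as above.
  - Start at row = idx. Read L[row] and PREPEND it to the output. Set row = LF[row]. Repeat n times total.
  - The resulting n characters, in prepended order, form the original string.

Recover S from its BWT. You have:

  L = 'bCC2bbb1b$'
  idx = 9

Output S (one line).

LF mapping: 5 3 4 2 6 7 8 1 9 0
Walk LF starting at row 9, prepending L[row]:
  step 1: row=9, L[9]='$', prepend. Next row=LF[9]=0
  step 2: row=0, L[0]='b', prepend. Next row=LF[0]=5
  step 3: row=5, L[5]='b', prepend. Next row=LF[5]=7
  step 4: row=7, L[7]='1', prepend. Next row=LF[7]=1
  step 5: row=1, L[1]='C', prepend. Next row=LF[1]=3
  step 6: row=3, L[3]='2', prepend. Next row=LF[3]=2
  step 7: row=2, L[2]='C', prepend. Next row=LF[2]=4
  step 8: row=4, L[4]='b', prepend. Next row=LF[4]=6
  step 9: row=6, L[6]='b', prepend. Next row=LF[6]=8
  step 10: row=8, L[8]='b', prepend. Next row=LF[8]=9
Reversed output: bbbC2C1bb$

Answer: bbbC2C1bb$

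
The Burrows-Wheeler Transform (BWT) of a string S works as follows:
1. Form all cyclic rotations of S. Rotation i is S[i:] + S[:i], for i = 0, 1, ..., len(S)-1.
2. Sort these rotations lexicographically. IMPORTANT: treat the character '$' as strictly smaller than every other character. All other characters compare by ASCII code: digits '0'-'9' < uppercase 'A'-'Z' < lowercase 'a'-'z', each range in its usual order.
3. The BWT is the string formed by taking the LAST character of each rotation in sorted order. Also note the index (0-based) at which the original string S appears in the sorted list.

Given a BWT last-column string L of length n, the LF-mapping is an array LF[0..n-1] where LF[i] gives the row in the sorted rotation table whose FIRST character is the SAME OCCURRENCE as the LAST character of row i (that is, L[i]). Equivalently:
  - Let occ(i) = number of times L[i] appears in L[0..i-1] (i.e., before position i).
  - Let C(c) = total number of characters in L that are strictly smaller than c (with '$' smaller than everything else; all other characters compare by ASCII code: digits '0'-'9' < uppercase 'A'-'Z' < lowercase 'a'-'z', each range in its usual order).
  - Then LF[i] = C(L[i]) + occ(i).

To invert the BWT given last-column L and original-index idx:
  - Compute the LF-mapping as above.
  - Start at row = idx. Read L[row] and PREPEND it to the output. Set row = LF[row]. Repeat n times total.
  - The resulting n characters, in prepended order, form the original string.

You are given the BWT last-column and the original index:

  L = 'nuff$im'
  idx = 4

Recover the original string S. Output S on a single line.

Answer: muffin$

Derivation:
LF mapping: 5 6 1 2 0 3 4
Walk LF starting at row 4, prepending L[row]:
  step 1: row=4, L[4]='$', prepend. Next row=LF[4]=0
  step 2: row=0, L[0]='n', prepend. Next row=LF[0]=5
  step 3: row=5, L[5]='i', prepend. Next row=LF[5]=3
  step 4: row=3, L[3]='f', prepend. Next row=LF[3]=2
  step 5: row=2, L[2]='f', prepend. Next row=LF[2]=1
  step 6: row=1, L[1]='u', prepend. Next row=LF[1]=6
  step 7: row=6, L[6]='m', prepend. Next row=LF[6]=4
Reversed output: muffin$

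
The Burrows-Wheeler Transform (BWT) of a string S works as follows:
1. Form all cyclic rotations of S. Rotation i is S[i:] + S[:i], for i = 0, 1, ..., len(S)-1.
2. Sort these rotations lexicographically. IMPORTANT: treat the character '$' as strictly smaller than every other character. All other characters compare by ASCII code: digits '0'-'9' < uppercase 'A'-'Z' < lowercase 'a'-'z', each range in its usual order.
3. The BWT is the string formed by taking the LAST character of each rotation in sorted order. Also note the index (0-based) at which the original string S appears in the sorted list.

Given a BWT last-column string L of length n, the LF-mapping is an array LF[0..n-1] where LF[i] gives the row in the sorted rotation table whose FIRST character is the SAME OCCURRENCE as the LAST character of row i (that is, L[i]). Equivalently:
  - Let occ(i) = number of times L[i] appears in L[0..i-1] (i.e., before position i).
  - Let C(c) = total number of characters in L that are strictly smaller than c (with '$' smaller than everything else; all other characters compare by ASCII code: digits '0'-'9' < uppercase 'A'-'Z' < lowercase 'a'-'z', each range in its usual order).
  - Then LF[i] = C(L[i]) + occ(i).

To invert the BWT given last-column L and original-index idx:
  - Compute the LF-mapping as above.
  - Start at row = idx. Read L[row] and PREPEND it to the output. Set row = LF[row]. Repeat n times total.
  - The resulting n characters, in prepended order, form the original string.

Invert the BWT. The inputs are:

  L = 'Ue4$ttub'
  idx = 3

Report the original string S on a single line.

LF mapping: 2 4 1 0 5 6 7 3
Walk LF starting at row 3, prepending L[row]:
  step 1: row=3, L[3]='$', prepend. Next row=LF[3]=0
  step 2: row=0, L[0]='U', prepend. Next row=LF[0]=2
  step 3: row=2, L[2]='4', prepend. Next row=LF[2]=1
  step 4: row=1, L[1]='e', prepend. Next row=LF[1]=4
  step 5: row=4, L[4]='t', prepend. Next row=LF[4]=5
  step 6: row=5, L[5]='t', prepend. Next row=LF[5]=6
  step 7: row=6, L[6]='u', prepend. Next row=LF[6]=7
  step 8: row=7, L[7]='b', prepend. Next row=LF[7]=3
Reversed output: butte4U$

Answer: butte4U$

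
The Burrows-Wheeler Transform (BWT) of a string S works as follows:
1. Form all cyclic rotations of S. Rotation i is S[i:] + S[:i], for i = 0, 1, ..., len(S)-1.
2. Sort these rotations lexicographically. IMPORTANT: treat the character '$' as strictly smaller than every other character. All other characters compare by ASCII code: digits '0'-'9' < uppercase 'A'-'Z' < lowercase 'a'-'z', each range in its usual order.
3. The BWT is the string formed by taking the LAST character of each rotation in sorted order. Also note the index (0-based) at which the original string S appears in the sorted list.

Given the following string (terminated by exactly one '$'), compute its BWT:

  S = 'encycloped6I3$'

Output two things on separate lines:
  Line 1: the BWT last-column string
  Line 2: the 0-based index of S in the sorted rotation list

Answer: 3Id6ynep$celoc
8

Derivation:
All 14 rotations (rotation i = S[i:]+S[:i]):
  rot[0] = encycloped6I3$
  rot[1] = ncycloped6I3$e
  rot[2] = cycloped6I3$en
  rot[3] = ycloped6I3$enc
  rot[4] = cloped6I3$ency
  rot[5] = loped6I3$encyc
  rot[6] = oped6I3$encycl
  rot[7] = ped6I3$encyclo
  rot[8] = ed6I3$encyclop
  rot[9] = d6I3$encyclope
  rot[10] = 6I3$encycloped
  rot[11] = I3$encycloped6
  rot[12] = 3$encycloped6I
  rot[13] = $encycloped6I3
Sorted (with $ < everything):
  sorted[0] = $encycloped6I3  (last char: '3')
  sorted[1] = 3$encycloped6I  (last char: 'I')
  sorted[2] = 6I3$encycloped  (last char: 'd')
  sorted[3] = I3$encycloped6  (last char: '6')
  sorted[4] = cloped6I3$ency  (last char: 'y')
  sorted[5] = cycloped6I3$en  (last char: 'n')
  sorted[6] = d6I3$encyclope  (last char: 'e')
  sorted[7] = ed6I3$encyclop  (last char: 'p')
  sorted[8] = encycloped6I3$  (last char: '$')
  sorted[9] = loped6I3$encyc  (last char: 'c')
  sorted[10] = ncycloped6I3$e  (last char: 'e')
  sorted[11] = oped6I3$encycl  (last char: 'l')
  sorted[12] = ped6I3$encyclo  (last char: 'o')
  sorted[13] = ycloped6I3$enc  (last char: 'c')
Last column: 3Id6ynep$celoc
Original string S is at sorted index 8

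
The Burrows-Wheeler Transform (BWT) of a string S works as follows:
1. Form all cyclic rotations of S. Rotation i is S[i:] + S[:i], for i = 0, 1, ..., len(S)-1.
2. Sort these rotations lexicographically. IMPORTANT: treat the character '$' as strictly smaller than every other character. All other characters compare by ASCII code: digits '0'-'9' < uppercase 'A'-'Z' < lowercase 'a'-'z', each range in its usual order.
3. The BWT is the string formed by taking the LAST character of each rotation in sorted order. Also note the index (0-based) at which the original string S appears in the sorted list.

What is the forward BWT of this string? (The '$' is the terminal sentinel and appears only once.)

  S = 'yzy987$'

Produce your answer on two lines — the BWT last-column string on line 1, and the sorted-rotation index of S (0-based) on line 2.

Answer: 789yz$y
5

Derivation:
All 7 rotations (rotation i = S[i:]+S[:i]):
  rot[0] = yzy987$
  rot[1] = zy987$y
  rot[2] = y987$yz
  rot[3] = 987$yzy
  rot[4] = 87$yzy9
  rot[5] = 7$yzy98
  rot[6] = $yzy987
Sorted (with $ < everything):
  sorted[0] = $yzy987  (last char: '7')
  sorted[1] = 7$yzy98  (last char: '8')
  sorted[2] = 87$yzy9  (last char: '9')
  sorted[3] = 987$yzy  (last char: 'y')
  sorted[4] = y987$yz  (last char: 'z')
  sorted[5] = yzy987$  (last char: '$')
  sorted[6] = zy987$y  (last char: 'y')
Last column: 789yz$y
Original string S is at sorted index 5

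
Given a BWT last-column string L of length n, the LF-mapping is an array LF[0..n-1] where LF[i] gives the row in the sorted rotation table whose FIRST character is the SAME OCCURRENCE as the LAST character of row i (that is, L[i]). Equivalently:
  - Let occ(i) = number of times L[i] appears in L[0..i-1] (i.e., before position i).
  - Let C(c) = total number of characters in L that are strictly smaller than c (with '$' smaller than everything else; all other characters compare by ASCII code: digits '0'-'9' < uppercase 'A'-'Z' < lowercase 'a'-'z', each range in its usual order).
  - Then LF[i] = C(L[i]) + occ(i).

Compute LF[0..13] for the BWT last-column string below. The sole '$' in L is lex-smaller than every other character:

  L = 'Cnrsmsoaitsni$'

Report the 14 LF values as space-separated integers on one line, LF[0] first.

Answer: 1 6 9 10 5 11 8 2 3 13 12 7 4 0

Derivation:
Char counts: '$':1, 'C':1, 'a':1, 'i':2, 'm':1, 'n':2, 'o':1, 'r':1, 's':3, 't':1
C (first-col start): C('$')=0, C('C')=1, C('a')=2, C('i')=3, C('m')=5, C('n')=6, C('o')=8, C('r')=9, C('s')=10, C('t')=13
L[0]='C': occ=0, LF[0]=C('C')+0=1+0=1
L[1]='n': occ=0, LF[1]=C('n')+0=6+0=6
L[2]='r': occ=0, LF[2]=C('r')+0=9+0=9
L[3]='s': occ=0, LF[3]=C('s')+0=10+0=10
L[4]='m': occ=0, LF[4]=C('m')+0=5+0=5
L[5]='s': occ=1, LF[5]=C('s')+1=10+1=11
L[6]='o': occ=0, LF[6]=C('o')+0=8+0=8
L[7]='a': occ=0, LF[7]=C('a')+0=2+0=2
L[8]='i': occ=0, LF[8]=C('i')+0=3+0=3
L[9]='t': occ=0, LF[9]=C('t')+0=13+0=13
L[10]='s': occ=2, LF[10]=C('s')+2=10+2=12
L[11]='n': occ=1, LF[11]=C('n')+1=6+1=7
L[12]='i': occ=1, LF[12]=C('i')+1=3+1=4
L[13]='$': occ=0, LF[13]=C('$')+0=0+0=0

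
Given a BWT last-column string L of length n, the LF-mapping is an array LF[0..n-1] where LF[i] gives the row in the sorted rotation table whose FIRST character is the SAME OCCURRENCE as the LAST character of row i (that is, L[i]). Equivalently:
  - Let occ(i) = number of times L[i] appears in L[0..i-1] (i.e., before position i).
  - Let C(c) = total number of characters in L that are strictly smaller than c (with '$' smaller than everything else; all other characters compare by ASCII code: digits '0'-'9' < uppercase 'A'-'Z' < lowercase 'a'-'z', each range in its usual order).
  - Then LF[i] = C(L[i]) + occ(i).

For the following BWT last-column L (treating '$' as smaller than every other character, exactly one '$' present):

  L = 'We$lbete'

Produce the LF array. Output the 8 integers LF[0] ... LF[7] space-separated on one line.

Char counts: '$':1, 'W':1, 'b':1, 'e':3, 'l':1, 't':1
C (first-col start): C('$')=0, C('W')=1, C('b')=2, C('e')=3, C('l')=6, C('t')=7
L[0]='W': occ=0, LF[0]=C('W')+0=1+0=1
L[1]='e': occ=0, LF[1]=C('e')+0=3+0=3
L[2]='$': occ=0, LF[2]=C('$')+0=0+0=0
L[3]='l': occ=0, LF[3]=C('l')+0=6+0=6
L[4]='b': occ=0, LF[4]=C('b')+0=2+0=2
L[5]='e': occ=1, LF[5]=C('e')+1=3+1=4
L[6]='t': occ=0, LF[6]=C('t')+0=7+0=7
L[7]='e': occ=2, LF[7]=C('e')+2=3+2=5

Answer: 1 3 0 6 2 4 7 5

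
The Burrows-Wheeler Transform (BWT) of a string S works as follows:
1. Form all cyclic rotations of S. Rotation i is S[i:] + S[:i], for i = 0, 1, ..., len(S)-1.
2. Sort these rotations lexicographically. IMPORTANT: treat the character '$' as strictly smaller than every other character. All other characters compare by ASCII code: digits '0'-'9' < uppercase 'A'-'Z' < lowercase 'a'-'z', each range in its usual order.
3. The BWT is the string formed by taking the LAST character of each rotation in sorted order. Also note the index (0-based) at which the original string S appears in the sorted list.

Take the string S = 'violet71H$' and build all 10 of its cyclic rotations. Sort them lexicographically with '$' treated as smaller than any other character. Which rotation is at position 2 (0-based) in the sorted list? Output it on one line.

All 10 rotations (rotation i = S[i:]+S[:i]):
  rot[0] = violet71H$
  rot[1] = iolet71H$v
  rot[2] = olet71H$vi
  rot[3] = let71H$vio
  rot[4] = et71H$viol
  rot[5] = t71H$viole
  rot[6] = 71H$violet
  rot[7] = 1H$violet7
  rot[8] = H$violet71
  rot[9] = $violet71H
Sorted (with $ < everything):
  sorted[0] = $violet71H
  sorted[1] = 1H$violet7
  sorted[2] = 71H$violet
  sorted[3] = H$violet71
  sorted[4] = et71H$viol
  sorted[5] = iolet71H$v
  sorted[6] = let71H$vio
  sorted[7] = olet71H$vi
  sorted[8] = t71H$viole
  sorted[9] = violet71H$
sorted[2] = 71H$violet

Answer: 71H$violet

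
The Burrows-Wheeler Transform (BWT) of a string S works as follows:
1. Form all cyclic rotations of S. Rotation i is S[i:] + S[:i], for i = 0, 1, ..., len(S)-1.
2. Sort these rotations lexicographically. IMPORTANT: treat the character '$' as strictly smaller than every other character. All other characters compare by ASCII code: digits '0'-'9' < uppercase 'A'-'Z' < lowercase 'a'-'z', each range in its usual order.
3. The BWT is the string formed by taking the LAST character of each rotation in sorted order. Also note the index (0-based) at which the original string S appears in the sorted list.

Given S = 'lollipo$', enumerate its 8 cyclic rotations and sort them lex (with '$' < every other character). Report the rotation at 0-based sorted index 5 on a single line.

All 8 rotations (rotation i = S[i:]+S[:i]):
  rot[0] = lollipo$
  rot[1] = ollipo$l
  rot[2] = llipo$lo
  rot[3] = lipo$lol
  rot[4] = ipo$loll
  rot[5] = po$lolli
  rot[6] = o$lollip
  rot[7] = $lollipo
Sorted (with $ < everything):
  sorted[0] = $lollipo
  sorted[1] = ipo$loll
  sorted[2] = lipo$lol
  sorted[3] = llipo$lo
  sorted[4] = lollipo$
  sorted[5] = o$lollip
  sorted[6] = ollipo$l
  sorted[7] = po$lolli
sorted[5] = o$lollip

Answer: o$lollip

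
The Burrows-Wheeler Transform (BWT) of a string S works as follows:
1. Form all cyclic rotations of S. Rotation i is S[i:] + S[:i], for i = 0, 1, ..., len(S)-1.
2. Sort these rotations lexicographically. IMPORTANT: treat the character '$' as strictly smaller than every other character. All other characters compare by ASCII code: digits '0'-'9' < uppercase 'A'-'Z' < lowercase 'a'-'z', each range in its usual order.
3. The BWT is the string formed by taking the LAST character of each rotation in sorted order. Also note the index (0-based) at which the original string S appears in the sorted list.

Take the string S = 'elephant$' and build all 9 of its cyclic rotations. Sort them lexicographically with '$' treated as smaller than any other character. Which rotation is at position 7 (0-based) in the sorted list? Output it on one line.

Answer: phant$ele

Derivation:
All 9 rotations (rotation i = S[i:]+S[:i]):
  rot[0] = elephant$
  rot[1] = lephant$e
  rot[2] = ephant$el
  rot[3] = phant$ele
  rot[4] = hant$elep
  rot[5] = ant$eleph
  rot[6] = nt$elepha
  rot[7] = t$elephan
  rot[8] = $elephant
Sorted (with $ < everything):
  sorted[0] = $elephant
  sorted[1] = ant$eleph
  sorted[2] = elephant$
  sorted[3] = ephant$el
  sorted[4] = hant$elep
  sorted[5] = lephant$e
  sorted[6] = nt$elepha
  sorted[7] = phant$ele
  sorted[8] = t$elephan
sorted[7] = phant$ele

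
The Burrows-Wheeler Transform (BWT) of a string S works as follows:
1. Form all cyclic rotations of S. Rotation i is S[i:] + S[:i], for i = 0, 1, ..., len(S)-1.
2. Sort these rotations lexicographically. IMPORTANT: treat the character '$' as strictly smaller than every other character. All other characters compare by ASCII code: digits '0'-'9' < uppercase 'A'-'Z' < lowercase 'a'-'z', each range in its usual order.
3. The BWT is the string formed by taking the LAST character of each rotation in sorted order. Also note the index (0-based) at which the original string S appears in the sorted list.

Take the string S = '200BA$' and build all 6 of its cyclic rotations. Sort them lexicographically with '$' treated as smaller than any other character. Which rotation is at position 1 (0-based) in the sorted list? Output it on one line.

Answer: 00BA$2

Derivation:
All 6 rotations (rotation i = S[i:]+S[:i]):
  rot[0] = 200BA$
  rot[1] = 00BA$2
  rot[2] = 0BA$20
  rot[3] = BA$200
  rot[4] = A$200B
  rot[5] = $200BA
Sorted (with $ < everything):
  sorted[0] = $200BA
  sorted[1] = 00BA$2
  sorted[2] = 0BA$20
  sorted[3] = 200BA$
  sorted[4] = A$200B
  sorted[5] = BA$200
sorted[1] = 00BA$2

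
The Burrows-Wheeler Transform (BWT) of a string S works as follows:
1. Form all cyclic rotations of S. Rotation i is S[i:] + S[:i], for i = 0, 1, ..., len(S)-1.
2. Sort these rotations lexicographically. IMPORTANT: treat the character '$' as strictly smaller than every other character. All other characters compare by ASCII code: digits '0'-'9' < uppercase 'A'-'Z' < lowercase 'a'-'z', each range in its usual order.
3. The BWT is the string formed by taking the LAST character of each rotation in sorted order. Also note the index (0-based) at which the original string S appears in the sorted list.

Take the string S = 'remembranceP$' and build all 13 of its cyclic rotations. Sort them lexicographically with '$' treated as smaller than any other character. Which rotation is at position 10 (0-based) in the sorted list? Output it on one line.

All 13 rotations (rotation i = S[i:]+S[:i]):
  rot[0] = remembranceP$
  rot[1] = emembranceP$r
  rot[2] = membranceP$re
  rot[3] = embranceP$rem
  rot[4] = mbranceP$reme
  rot[5] = branceP$remem
  rot[6] = ranceP$rememb
  rot[7] = anceP$remembr
  rot[8] = nceP$remembra
  rot[9] = ceP$remembran
  rot[10] = eP$remembranc
  rot[11] = P$remembrance
  rot[12] = $remembranceP
Sorted (with $ < everything):
  sorted[0] = $remembranceP
  sorted[1] = P$remembrance
  sorted[2] = anceP$remembr
  sorted[3] = branceP$remem
  sorted[4] = ceP$remembran
  sorted[5] = eP$remembranc
  sorted[6] = embranceP$rem
  sorted[7] = emembranceP$r
  sorted[8] = mbranceP$reme
  sorted[9] = membranceP$re
  sorted[10] = nceP$remembra
  sorted[11] = ranceP$rememb
  sorted[12] = remembranceP$
sorted[10] = nceP$remembra

Answer: nceP$remembra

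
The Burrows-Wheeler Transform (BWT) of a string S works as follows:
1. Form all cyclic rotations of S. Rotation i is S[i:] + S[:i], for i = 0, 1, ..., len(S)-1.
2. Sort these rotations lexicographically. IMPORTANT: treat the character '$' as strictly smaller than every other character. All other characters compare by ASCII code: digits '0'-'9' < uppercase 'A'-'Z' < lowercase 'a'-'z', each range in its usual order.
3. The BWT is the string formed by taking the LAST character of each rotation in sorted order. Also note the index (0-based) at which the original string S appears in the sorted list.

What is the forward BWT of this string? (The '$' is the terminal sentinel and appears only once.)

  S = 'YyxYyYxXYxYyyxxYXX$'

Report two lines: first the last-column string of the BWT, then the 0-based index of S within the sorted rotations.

All 19 rotations (rotation i = S[i:]+S[:i]):
  rot[0] = YyxYyYxXYxYyyxxYXX$
  rot[1] = yxYyYxXYxYyyxxYXX$Y
  rot[2] = xYyYxXYxYyyxxYXX$Yy
  rot[3] = YyYxXYxYyyxxYXX$Yyx
  rot[4] = yYxXYxYyyxxYXX$YyxY
  rot[5] = YxXYxYyyxxYXX$YyxYy
  rot[6] = xXYxYyyxxYXX$YyxYyY
  rot[7] = XYxYyyxxYXX$YyxYyYx
  rot[8] = YxYyyxxYXX$YyxYyYxX
  rot[9] = xYyyxxYXX$YyxYyYxXY
  rot[10] = YyyxxYXX$YyxYyYxXYx
  rot[11] = yyxxYXX$YyxYyYxXYxY
  rot[12] = yxxYXX$YyxYyYxXYxYy
  rot[13] = xxYXX$YyxYyYxXYxYyy
  rot[14] = xYXX$YyxYyYxXYxYyyx
  rot[15] = YXX$YyxYyYxXYxYyyxx
  rot[16] = XX$YyxYyYxXYxYyyxxY
  rot[17] = X$YyxYyYxXYxYyyxxYX
  rot[18] = $YyxYyYxXYxYyyxxYXX
Sorted (with $ < everything):
  sorted[0] = $YyxYyYxXYxYyyxxYXX  (last char: 'X')
  sorted[1] = X$YyxYyYxXYxYyyxxYX  (last char: 'X')
  sorted[2] = XX$YyxYyYxXYxYyyxxY  (last char: 'Y')
  sorted[3] = XYxYyyxxYXX$YyxYyYx  (last char: 'x')
  sorted[4] = YXX$YyxYyYxXYxYyyxx  (last char: 'x')
  sorted[5] = YxXYxYyyxxYXX$YyxYy  (last char: 'y')
  sorted[6] = YxYyyxxYXX$YyxYyYxX  (last char: 'X')
  sorted[7] = YyYxXYxYyyxxYXX$Yyx  (last char: 'x')
  sorted[8] = YyxYyYxXYxYyyxxYXX$  (last char: '$')
  sorted[9] = YyyxxYXX$YyxYyYxXYx  (last char: 'x')
  sorted[10] = xXYxYyyxxYXX$YyxYyY  (last char: 'Y')
  sorted[11] = xYXX$YyxYyYxXYxYyyx  (last char: 'x')
  sorted[12] = xYyYxXYxYyyxxYXX$Yy  (last char: 'y')
  sorted[13] = xYyyxxYXX$YyxYyYxXY  (last char: 'Y')
  sorted[14] = xxYXX$YyxYyYxXYxYyy  (last char: 'y')
  sorted[15] = yYxXYxYyyxxYXX$YyxY  (last char: 'Y')
  sorted[16] = yxYyYxXYxYyyxxYXX$Y  (last char: 'Y')
  sorted[17] = yxxYXX$YyxYyYxXYxYy  (last char: 'y')
  sorted[18] = yyxxYXX$YyxYyYxXYxY  (last char: 'Y')
Last column: XXYxxyXx$xYxyYyYYyY
Original string S is at sorted index 8

Answer: XXYxxyXx$xYxyYyYYyY
8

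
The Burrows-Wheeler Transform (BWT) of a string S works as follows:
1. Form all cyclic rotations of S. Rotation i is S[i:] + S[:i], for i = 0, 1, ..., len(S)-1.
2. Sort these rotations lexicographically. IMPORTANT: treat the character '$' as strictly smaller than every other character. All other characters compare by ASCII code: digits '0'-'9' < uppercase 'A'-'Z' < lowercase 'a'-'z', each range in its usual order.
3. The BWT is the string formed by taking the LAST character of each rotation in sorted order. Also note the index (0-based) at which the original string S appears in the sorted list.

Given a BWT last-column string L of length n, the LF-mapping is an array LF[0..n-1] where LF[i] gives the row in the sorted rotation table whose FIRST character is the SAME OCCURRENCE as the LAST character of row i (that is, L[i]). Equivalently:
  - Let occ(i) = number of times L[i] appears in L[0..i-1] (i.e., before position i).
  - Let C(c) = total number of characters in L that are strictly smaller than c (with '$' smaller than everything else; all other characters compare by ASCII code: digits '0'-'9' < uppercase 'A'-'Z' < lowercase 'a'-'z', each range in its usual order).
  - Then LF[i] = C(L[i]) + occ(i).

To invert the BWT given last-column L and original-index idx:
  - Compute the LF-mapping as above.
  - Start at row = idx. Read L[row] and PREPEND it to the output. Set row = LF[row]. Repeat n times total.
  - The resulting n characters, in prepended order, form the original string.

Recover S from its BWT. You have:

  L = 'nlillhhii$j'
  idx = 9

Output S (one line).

Answer: lilhilihjn$

Derivation:
LF mapping: 10 7 3 8 9 1 2 4 5 0 6
Walk LF starting at row 9, prepending L[row]:
  step 1: row=9, L[9]='$', prepend. Next row=LF[9]=0
  step 2: row=0, L[0]='n', prepend. Next row=LF[0]=10
  step 3: row=10, L[10]='j', prepend. Next row=LF[10]=6
  step 4: row=6, L[6]='h', prepend. Next row=LF[6]=2
  step 5: row=2, L[2]='i', prepend. Next row=LF[2]=3
  step 6: row=3, L[3]='l', prepend. Next row=LF[3]=8
  step 7: row=8, L[8]='i', prepend. Next row=LF[8]=5
  step 8: row=5, L[5]='h', prepend. Next row=LF[5]=1
  step 9: row=1, L[1]='l', prepend. Next row=LF[1]=7
  step 10: row=7, L[7]='i', prepend. Next row=LF[7]=4
  step 11: row=4, L[4]='l', prepend. Next row=LF[4]=9
Reversed output: lilhilihjn$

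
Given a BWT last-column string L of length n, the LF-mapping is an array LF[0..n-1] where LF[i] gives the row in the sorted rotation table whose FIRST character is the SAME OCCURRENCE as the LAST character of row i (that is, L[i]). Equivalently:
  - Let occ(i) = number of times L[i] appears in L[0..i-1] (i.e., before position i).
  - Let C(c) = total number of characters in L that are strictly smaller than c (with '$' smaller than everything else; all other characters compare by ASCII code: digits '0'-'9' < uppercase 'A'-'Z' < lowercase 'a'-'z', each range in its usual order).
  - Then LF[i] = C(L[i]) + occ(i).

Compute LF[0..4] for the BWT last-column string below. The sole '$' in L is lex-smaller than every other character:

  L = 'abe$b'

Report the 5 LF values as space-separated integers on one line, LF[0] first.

Answer: 1 2 4 0 3

Derivation:
Char counts: '$':1, 'a':1, 'b':2, 'e':1
C (first-col start): C('$')=0, C('a')=1, C('b')=2, C('e')=4
L[0]='a': occ=0, LF[0]=C('a')+0=1+0=1
L[1]='b': occ=0, LF[1]=C('b')+0=2+0=2
L[2]='e': occ=0, LF[2]=C('e')+0=4+0=4
L[3]='$': occ=0, LF[3]=C('$')+0=0+0=0
L[4]='b': occ=1, LF[4]=C('b')+1=2+1=3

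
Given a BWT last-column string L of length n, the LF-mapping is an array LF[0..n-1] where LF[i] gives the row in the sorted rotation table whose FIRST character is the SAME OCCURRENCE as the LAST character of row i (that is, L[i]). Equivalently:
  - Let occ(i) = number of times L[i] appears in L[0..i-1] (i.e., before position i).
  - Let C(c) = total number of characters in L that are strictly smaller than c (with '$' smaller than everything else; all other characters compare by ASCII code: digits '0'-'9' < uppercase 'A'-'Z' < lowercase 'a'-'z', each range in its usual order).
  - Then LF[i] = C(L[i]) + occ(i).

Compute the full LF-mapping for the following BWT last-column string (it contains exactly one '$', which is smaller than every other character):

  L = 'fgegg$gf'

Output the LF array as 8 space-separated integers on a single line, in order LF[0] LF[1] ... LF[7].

Char counts: '$':1, 'e':1, 'f':2, 'g':4
C (first-col start): C('$')=0, C('e')=1, C('f')=2, C('g')=4
L[0]='f': occ=0, LF[0]=C('f')+0=2+0=2
L[1]='g': occ=0, LF[1]=C('g')+0=4+0=4
L[2]='e': occ=0, LF[2]=C('e')+0=1+0=1
L[3]='g': occ=1, LF[3]=C('g')+1=4+1=5
L[4]='g': occ=2, LF[4]=C('g')+2=4+2=6
L[5]='$': occ=0, LF[5]=C('$')+0=0+0=0
L[6]='g': occ=3, LF[6]=C('g')+3=4+3=7
L[7]='f': occ=1, LF[7]=C('f')+1=2+1=3

Answer: 2 4 1 5 6 0 7 3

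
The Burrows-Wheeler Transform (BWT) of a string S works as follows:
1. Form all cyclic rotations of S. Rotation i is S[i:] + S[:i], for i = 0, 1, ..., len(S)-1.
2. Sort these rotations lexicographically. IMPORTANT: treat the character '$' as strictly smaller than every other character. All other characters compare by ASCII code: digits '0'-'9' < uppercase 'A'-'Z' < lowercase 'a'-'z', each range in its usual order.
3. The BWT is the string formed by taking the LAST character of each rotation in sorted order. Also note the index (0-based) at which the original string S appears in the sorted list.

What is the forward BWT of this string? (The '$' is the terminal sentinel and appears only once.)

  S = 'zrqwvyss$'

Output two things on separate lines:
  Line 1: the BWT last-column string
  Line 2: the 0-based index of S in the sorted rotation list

All 9 rotations (rotation i = S[i:]+S[:i]):
  rot[0] = zrqwvyss$
  rot[1] = rqwvyss$z
  rot[2] = qwvyss$zr
  rot[3] = wvyss$zrq
  rot[4] = vyss$zrqw
  rot[5] = yss$zrqwv
  rot[6] = ss$zrqwvy
  rot[7] = s$zrqwvys
  rot[8] = $zrqwvyss
Sorted (with $ < everything):
  sorted[0] = $zrqwvyss  (last char: 's')
  sorted[1] = qwvyss$zr  (last char: 'r')
  sorted[2] = rqwvyss$z  (last char: 'z')
  sorted[3] = s$zrqwvys  (last char: 's')
  sorted[4] = ss$zrqwvy  (last char: 'y')
  sorted[5] = vyss$zrqw  (last char: 'w')
  sorted[6] = wvyss$zrq  (last char: 'q')
  sorted[7] = yss$zrqwv  (last char: 'v')
  sorted[8] = zrqwvyss$  (last char: '$')
Last column: srzsywqv$
Original string S is at sorted index 8

Answer: srzsywqv$
8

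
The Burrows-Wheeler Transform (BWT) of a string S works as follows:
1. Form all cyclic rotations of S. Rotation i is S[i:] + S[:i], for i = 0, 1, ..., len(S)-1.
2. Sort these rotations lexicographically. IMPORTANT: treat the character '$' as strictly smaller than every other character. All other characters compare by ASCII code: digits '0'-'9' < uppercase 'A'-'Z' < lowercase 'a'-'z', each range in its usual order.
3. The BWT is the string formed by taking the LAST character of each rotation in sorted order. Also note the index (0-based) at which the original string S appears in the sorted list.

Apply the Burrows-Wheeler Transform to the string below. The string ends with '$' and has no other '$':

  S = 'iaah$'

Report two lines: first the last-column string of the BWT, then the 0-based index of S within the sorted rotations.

All 5 rotations (rotation i = S[i:]+S[:i]):
  rot[0] = iaah$
  rot[1] = aah$i
  rot[2] = ah$ia
  rot[3] = h$iaa
  rot[4] = $iaah
Sorted (with $ < everything):
  sorted[0] = $iaah  (last char: 'h')
  sorted[1] = aah$i  (last char: 'i')
  sorted[2] = ah$ia  (last char: 'a')
  sorted[3] = h$iaa  (last char: 'a')
  sorted[4] = iaah$  (last char: '$')
Last column: hiaa$
Original string S is at sorted index 4

Answer: hiaa$
4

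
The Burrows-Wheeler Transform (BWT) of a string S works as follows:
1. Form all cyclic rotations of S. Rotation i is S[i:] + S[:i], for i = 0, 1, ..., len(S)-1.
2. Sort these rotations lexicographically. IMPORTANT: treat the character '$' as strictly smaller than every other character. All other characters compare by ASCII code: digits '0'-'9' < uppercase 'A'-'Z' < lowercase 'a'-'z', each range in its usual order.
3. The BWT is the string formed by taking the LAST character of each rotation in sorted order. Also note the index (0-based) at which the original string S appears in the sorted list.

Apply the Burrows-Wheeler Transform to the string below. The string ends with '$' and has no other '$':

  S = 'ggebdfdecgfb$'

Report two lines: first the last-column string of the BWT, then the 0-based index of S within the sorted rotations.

All 13 rotations (rotation i = S[i:]+S[:i]):
  rot[0] = ggebdfdecgfb$
  rot[1] = gebdfdecgfb$g
  rot[2] = ebdfdecgfb$gg
  rot[3] = bdfdecgfb$gge
  rot[4] = dfdecgfb$ggeb
  rot[5] = fdecgfb$ggebd
  rot[6] = decgfb$ggebdf
  rot[7] = ecgfb$ggebdfd
  rot[8] = cgfb$ggebdfde
  rot[9] = gfb$ggebdfdec
  rot[10] = fb$ggebdfdecg
  rot[11] = b$ggebdfdecgf
  rot[12] = $ggebdfdecgfb
Sorted (with $ < everything):
  sorted[0] = $ggebdfdecgfb  (last char: 'b')
  sorted[1] = b$ggebdfdecgf  (last char: 'f')
  sorted[2] = bdfdecgfb$gge  (last char: 'e')
  sorted[3] = cgfb$ggebdfde  (last char: 'e')
  sorted[4] = decgfb$ggebdf  (last char: 'f')
  sorted[5] = dfdecgfb$ggeb  (last char: 'b')
  sorted[6] = ebdfdecgfb$gg  (last char: 'g')
  sorted[7] = ecgfb$ggebdfd  (last char: 'd')
  sorted[8] = fb$ggebdfdecg  (last char: 'g')
  sorted[9] = fdecgfb$ggebd  (last char: 'd')
  sorted[10] = gebdfdecgfb$g  (last char: 'g')
  sorted[11] = gfb$ggebdfdec  (last char: 'c')
  sorted[12] = ggebdfdecgfb$  (last char: '$')
Last column: bfeefbgdgdgc$
Original string S is at sorted index 12

Answer: bfeefbgdgdgc$
12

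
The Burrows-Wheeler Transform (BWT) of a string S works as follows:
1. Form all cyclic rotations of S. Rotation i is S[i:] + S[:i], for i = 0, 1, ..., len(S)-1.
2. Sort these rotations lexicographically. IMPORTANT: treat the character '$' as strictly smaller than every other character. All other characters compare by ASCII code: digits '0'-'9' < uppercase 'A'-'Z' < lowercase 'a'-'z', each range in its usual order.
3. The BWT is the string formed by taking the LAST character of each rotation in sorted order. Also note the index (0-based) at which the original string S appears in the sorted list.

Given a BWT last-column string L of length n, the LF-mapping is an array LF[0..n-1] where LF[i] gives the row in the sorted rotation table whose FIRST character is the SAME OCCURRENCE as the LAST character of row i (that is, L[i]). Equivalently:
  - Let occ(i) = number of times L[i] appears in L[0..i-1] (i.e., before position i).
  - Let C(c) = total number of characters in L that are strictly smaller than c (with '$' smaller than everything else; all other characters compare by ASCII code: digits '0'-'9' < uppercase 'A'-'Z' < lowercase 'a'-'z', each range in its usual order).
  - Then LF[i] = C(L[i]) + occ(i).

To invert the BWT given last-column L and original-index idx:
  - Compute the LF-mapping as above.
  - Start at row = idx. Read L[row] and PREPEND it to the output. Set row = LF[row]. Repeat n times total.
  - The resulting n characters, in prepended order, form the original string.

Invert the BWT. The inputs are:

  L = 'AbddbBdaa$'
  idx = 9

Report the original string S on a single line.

LF mapping: 1 5 7 8 6 2 9 3 4 0
Walk LF starting at row 9, prepending L[row]:
  step 1: row=9, L[9]='$', prepend. Next row=LF[9]=0
  step 2: row=0, L[0]='A', prepend. Next row=LF[0]=1
  step 3: row=1, L[1]='b', prepend. Next row=LF[1]=5
  step 4: row=5, L[5]='B', prepend. Next row=LF[5]=2
  step 5: row=2, L[2]='d', prepend. Next row=LF[2]=7
  step 6: row=7, L[7]='a', prepend. Next row=LF[7]=3
  step 7: row=3, L[3]='d', prepend. Next row=LF[3]=8
  step 8: row=8, L[8]='a', prepend. Next row=LF[8]=4
  step 9: row=4, L[4]='b', prepend. Next row=LF[4]=6
  step 10: row=6, L[6]='d', prepend. Next row=LF[6]=9
Reversed output: dbadadBbA$

Answer: dbadadBbA$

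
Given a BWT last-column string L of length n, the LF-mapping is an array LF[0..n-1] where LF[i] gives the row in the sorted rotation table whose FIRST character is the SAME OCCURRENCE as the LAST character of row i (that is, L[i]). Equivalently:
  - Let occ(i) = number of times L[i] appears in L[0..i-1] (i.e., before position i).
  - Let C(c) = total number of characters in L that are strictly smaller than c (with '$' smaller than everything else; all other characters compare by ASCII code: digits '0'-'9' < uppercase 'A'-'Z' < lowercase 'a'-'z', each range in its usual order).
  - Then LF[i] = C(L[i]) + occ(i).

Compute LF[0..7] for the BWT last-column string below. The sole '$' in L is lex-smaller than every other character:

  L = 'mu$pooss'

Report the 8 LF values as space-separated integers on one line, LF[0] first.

Char counts: '$':1, 'm':1, 'o':2, 'p':1, 's':2, 'u':1
C (first-col start): C('$')=0, C('m')=1, C('o')=2, C('p')=4, C('s')=5, C('u')=7
L[0]='m': occ=0, LF[0]=C('m')+0=1+0=1
L[1]='u': occ=0, LF[1]=C('u')+0=7+0=7
L[2]='$': occ=0, LF[2]=C('$')+0=0+0=0
L[3]='p': occ=0, LF[3]=C('p')+0=4+0=4
L[4]='o': occ=0, LF[4]=C('o')+0=2+0=2
L[5]='o': occ=1, LF[5]=C('o')+1=2+1=3
L[6]='s': occ=0, LF[6]=C('s')+0=5+0=5
L[7]='s': occ=1, LF[7]=C('s')+1=5+1=6

Answer: 1 7 0 4 2 3 5 6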